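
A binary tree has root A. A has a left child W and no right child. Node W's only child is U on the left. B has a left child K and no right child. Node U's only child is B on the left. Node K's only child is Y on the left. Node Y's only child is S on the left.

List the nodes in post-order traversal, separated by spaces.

S Y K B U W A

Post-order visits the left subtree, then the right subtree, then the node.
At A: go left to W.
  At W: go left to U.
    At U: go left to B.
      At B: go left to K.
        At K: go left to Y.
          At Y: go left to S.
            S is a leaf — visit S.
          At Y: no right child.
          Visit Y.
        At K: no right child.
        Visit K.
      At B: no right child.
      Visit B.
    At U: no right child.
    Visit U.
  At W: no right child.
  Visit W.
At A: no right child.
Visit A.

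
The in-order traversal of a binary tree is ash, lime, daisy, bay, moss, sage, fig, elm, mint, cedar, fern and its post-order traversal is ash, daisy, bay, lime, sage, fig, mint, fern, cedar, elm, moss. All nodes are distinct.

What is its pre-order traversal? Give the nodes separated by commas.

moss, lime, ash, bay, daisy, elm, fig, sage, cedar, mint, fern

The last element of post-order is the root; it splits in-order into left and right subtrees.
Root moss: left subtree has 4 nodes {ash, lime, daisy, bay}, right has 6 {sage, fig, elm, mint, cedar, fern}.
  Root lime: left subtree has 1 node {ash}, right has 2 {daisy, bay}.
    Root bay: left subtree has 1 node {daisy}, right has 0 { }.
  Root elm: left subtree has 2 nodes {sage, fig}, right has 3 {mint, cedar, fern}.
    Root fig: left subtree has 1 node {sage}, right has 0 { }.
    Root cedar: left subtree has 1 node {mint}, right has 1 {fern}.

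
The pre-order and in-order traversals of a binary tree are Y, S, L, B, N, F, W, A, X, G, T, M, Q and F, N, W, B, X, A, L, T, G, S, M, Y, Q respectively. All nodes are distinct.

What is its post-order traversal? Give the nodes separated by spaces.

F W N X A B T G L M S Q Y

The first element of pre-order is the root; it splits in-order into left and right subtrees.
Root Y: left subtree has 11 nodes {F, N, W, B, X, A, L, T, G, S, M}, right has 1 {Q}.
  Root S: left subtree has 9 nodes {F, N, W, B, X, A, L, T, G}, right has 1 {M}.
    Root L: left subtree has 6 nodes {F, N, W, B, X, A}, right has 2 {T, G}.
      Root B: left subtree has 3 nodes {F, N, W}, right has 2 {X, A}.
        Root N: left subtree has 1 node {F}, right has 1 {W}.
        Root A: left subtree has 1 node {X}, right has 0 { }.
      Root G: left subtree has 1 node {T}, right has 0 { }.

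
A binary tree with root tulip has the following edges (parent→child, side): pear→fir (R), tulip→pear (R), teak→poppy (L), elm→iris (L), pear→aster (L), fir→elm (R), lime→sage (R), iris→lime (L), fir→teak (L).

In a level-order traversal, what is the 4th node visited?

Level-order visits nodes level by level from the root, left to right within each level.
Level 0: tulip
Level 1: pear
Level 2: aster, fir
Level 3: teak, elm
Level 4: poppy, iris
Level 5: lime
Level 6: sage
Full level-order sequence: tulip, pear, aster, fir, teak, elm, poppy, iris, lime, sage.

fir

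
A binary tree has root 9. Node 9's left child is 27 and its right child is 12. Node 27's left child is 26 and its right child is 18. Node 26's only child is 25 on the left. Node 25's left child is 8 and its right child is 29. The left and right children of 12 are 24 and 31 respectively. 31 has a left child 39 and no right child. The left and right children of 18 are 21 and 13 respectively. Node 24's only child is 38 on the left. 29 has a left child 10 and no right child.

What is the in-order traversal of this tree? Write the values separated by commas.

8, 25, 10, 29, 26, 27, 21, 18, 13, 9, 38, 24, 12, 39, 31

In-order visits the left subtree, then the node, then the right subtree.
At 9: go left to 27.
  At 27: go left to 26.
    At 26: go left to 25.
      At 25: go left to 8.
        8 is a leaf — visit 8.
      Visit 25.
      At 25: go right to 29.
        At 29: go left to 10.
          10 is a leaf — visit 10.
        Visit 29.
        At 29: no right child.
    Visit 26.
    At 26: no right child.
  Visit 27.
  At 27: go right to 18.
    At 18: go left to 21.
      21 is a leaf — visit 21.
    Visit 18.
    At 18: go right to 13.
      13 is a leaf — visit 13.
Visit 9.
At 9: go right to 12.
  At 12: go left to 24.
    At 24: go left to 38.
      38 is a leaf — visit 38.
    Visit 24.
    At 24: no right child.
  Visit 12.
  At 12: go right to 31.
    At 31: go left to 39.
      39 is a leaf — visit 39.
    Visit 31.
    At 31: no right child.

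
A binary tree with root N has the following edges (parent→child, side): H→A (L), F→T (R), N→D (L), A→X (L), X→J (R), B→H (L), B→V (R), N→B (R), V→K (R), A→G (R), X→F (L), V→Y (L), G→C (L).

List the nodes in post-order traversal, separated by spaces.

D T F J X C G A H Y K V B N

Post-order visits the left subtree, then the right subtree, then the node.
At N: go left to D.
  D is a leaf — visit D.
At N: go right to B.
  At B: go left to H.
    At H: go left to A.
      At A: go left to X.
        At X: go left to F.
          At F: no left child.
          At F: go right to T.
            T is a leaf — visit T.
          Visit F.
        At X: go right to J.
          J is a leaf — visit J.
        Visit X.
      At A: go right to G.
        At G: go left to C.
          C is a leaf — visit C.
        At G: no right child.
        Visit G.
      Visit A.
    At H: no right child.
    Visit H.
  At B: go right to V.
    At V: go left to Y.
      Y is a leaf — visit Y.
    At V: go right to K.
      K is a leaf — visit K.
    Visit V.
  Visit B.
Visit N.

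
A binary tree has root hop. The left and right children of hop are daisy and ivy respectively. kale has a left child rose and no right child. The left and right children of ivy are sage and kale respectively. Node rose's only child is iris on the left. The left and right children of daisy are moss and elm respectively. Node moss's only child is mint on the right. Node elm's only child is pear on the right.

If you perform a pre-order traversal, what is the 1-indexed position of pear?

6

Pre-order visits the node, then its left subtree, then its right subtree.
Visit hop.
At hop: go left to daisy.
  Visit daisy.
  At daisy: go left to moss.
    Visit moss.
    At moss: no left child.
    At moss: go right to mint.
      mint is a leaf — visit mint.
  At daisy: go right to elm.
    Visit elm.
    At elm: no left child.
    At elm: go right to pear.
      pear is a leaf — visit pear.
At hop: go right to ivy.
  Visit ivy.
  At ivy: go left to sage.
    sage is a leaf — visit sage.
  At ivy: go right to kale.
    Visit kale.
    At kale: go left to rose.
      Visit rose.
      At rose: go left to iris.
        iris is a leaf — visit iris.
      At rose: no right child.
    At kale: no right child.
Full pre-order sequence: hop, daisy, moss, mint, elm, pear, ivy, sage, kale, rose, iris.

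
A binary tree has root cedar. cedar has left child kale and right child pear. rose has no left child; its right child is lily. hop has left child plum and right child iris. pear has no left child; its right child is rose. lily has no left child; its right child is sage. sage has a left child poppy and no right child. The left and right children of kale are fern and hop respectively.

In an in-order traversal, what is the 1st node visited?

In-order visits the left subtree, then the node, then the right subtree.
At cedar: go left to kale.
  At kale: go left to fern.
    fern is a leaf — visit fern.
  Visit kale.
  At kale: go right to hop.
    At hop: go left to plum.
      plum is a leaf — visit plum.
    Visit hop.
    At hop: go right to iris.
      iris is a leaf — visit iris.
Visit cedar.
At cedar: go right to pear.
  At pear: no left child.
  Visit pear.
  At pear: go right to rose.
    At rose: no left child.
    Visit rose.
    At rose: go right to lily.
      At lily: no left child.
      Visit lily.
      At lily: go right to sage.
        At sage: go left to poppy.
          poppy is a leaf — visit poppy.
        Visit sage.
        At sage: no right child.
Full in-order sequence: fern, kale, plum, hop, iris, cedar, pear, rose, lily, poppy, sage.

fern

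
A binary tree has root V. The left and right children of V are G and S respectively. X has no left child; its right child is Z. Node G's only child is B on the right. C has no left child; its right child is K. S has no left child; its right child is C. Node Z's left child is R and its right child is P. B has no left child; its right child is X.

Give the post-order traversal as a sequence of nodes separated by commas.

Post-order visits the left subtree, then the right subtree, then the node.
At V: go left to G.
  At G: no left child.
  At G: go right to B.
    At B: no left child.
    At B: go right to X.
      At X: no left child.
      At X: go right to Z.
        At Z: go left to R.
          R is a leaf — visit R.
        At Z: go right to P.
          P is a leaf — visit P.
        Visit Z.
      Visit X.
    Visit B.
  Visit G.
At V: go right to S.
  At S: no left child.
  At S: go right to C.
    At C: no left child.
    At C: go right to K.
      K is a leaf — visit K.
    Visit C.
  Visit S.
Visit V.

R, P, Z, X, B, G, K, C, S, V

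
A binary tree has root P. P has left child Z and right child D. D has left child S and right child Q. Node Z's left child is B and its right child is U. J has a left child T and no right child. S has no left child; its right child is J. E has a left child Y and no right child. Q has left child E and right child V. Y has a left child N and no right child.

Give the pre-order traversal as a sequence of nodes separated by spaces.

Pre-order visits the node, then its left subtree, then its right subtree.
Visit P.
At P: go left to Z.
  Visit Z.
  At Z: go left to B.
    B is a leaf — visit B.
  At Z: go right to U.
    U is a leaf — visit U.
At P: go right to D.
  Visit D.
  At D: go left to S.
    Visit S.
    At S: no left child.
    At S: go right to J.
      Visit J.
      At J: go left to T.
        T is a leaf — visit T.
      At J: no right child.
  At D: go right to Q.
    Visit Q.
    At Q: go left to E.
      Visit E.
      At E: go left to Y.
        Visit Y.
        At Y: go left to N.
          N is a leaf — visit N.
        At Y: no right child.
      At E: no right child.
    At Q: go right to V.
      V is a leaf — visit V.

P Z B U D S J T Q E Y N V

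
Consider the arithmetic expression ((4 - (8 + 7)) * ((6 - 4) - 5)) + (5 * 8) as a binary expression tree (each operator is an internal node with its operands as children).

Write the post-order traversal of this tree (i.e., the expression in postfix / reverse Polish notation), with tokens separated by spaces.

4 8 7 + - 6 4 - 5 - * 5 8 * +

Post-order on an expression tree gives postfix notation: for each operator, emit left operand, right operand, then the operator.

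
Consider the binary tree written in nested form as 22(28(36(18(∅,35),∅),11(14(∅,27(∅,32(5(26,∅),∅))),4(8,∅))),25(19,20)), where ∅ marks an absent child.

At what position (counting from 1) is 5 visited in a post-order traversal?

Post-order visits the left subtree, then the right subtree, then the node.
At 22: go left to 28.
  At 28: go left to 36.
    At 36: go left to 18.
      At 18: no left child.
      At 18: go right to 35.
        35 is a leaf — visit 35.
      Visit 18.
    At 36: no right child.
    Visit 36.
  At 28: go right to 11.
    At 11: go left to 14.
      At 14: no left child.
      At 14: go right to 27.
        At 27: no left child.
        At 27: go right to 32.
          At 32: go left to 5.
            At 5: go left to 26.
              26 is a leaf — visit 26.
            At 5: no right child.
            Visit 5.
          At 32: no right child.
          Visit 32.
        Visit 27.
      Visit 14.
    At 11: go right to 4.
      At 4: go left to 8.
        8 is a leaf — visit 8.
      At 4: no right child.
      Visit 4.
    Visit 11.
  Visit 28.
At 22: go right to 25.
  At 25: go left to 19.
    19 is a leaf — visit 19.
  At 25: go right to 20.
    20 is a leaf — visit 20.
  Visit 25.
Visit 22.
Full post-order sequence: 35, 18, 36, 26, 5, 32, 27, 14, 8, 4, 11, 28, 19, 20, 25, 22.

5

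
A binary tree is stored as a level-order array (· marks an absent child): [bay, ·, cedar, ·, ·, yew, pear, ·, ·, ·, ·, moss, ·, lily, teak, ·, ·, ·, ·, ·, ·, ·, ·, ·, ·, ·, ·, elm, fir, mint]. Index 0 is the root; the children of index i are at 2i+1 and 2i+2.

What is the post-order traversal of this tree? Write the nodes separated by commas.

moss, yew, elm, fir, lily, mint, teak, pear, cedar, bay

Post-order visits the left subtree, then the right subtree, then the node.
At bay: no left child.
At bay: go right to cedar.
  At cedar: go left to yew.
    At yew: go left to moss.
      moss is a leaf — visit moss.
    At yew: no right child.
    Visit yew.
  At cedar: go right to pear.
    At pear: go left to lily.
      At lily: go left to elm.
        elm is a leaf — visit elm.
      At lily: go right to fir.
        fir is a leaf — visit fir.
      Visit lily.
    At pear: go right to teak.
      At teak: go left to mint.
        mint is a leaf — visit mint.
      At teak: no right child.
      Visit teak.
    Visit pear.
  Visit cedar.
Visit bay.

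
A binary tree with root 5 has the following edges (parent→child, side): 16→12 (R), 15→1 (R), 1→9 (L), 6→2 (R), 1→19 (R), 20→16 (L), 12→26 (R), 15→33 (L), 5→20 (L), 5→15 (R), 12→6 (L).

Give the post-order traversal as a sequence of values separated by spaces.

Post-order visits the left subtree, then the right subtree, then the node.
At 5: go left to 20.
  At 20: go left to 16.
    At 16: no left child.
    At 16: go right to 12.
      At 12: go left to 6.
        At 6: no left child.
        At 6: go right to 2.
          2 is a leaf — visit 2.
        Visit 6.
      At 12: go right to 26.
        26 is a leaf — visit 26.
      Visit 12.
    Visit 16.
  At 20: no right child.
  Visit 20.
At 5: go right to 15.
  At 15: go left to 33.
    33 is a leaf — visit 33.
  At 15: go right to 1.
    At 1: go left to 9.
      9 is a leaf — visit 9.
    At 1: go right to 19.
      19 is a leaf — visit 19.
    Visit 1.
  Visit 15.
Visit 5.

2 6 26 12 16 20 33 9 19 1 15 5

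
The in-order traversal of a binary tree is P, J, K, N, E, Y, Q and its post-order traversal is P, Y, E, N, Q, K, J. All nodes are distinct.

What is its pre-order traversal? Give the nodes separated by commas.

The last element of post-order is the root; it splits in-order into left and right subtrees.
Root J: left subtree has 1 node {P}, right has 5 {K, N, E, Y, Q}.
  Root K: left subtree has 0 nodes { }, right has 4 {N, E, Y, Q}.
    Root Q: left subtree has 3 nodes {N, E, Y}, right has 0 { }.
      Root N: left subtree has 0 nodes { }, right has 2 {E, Y}.
        Root E: left subtree has 0 nodes { }, right has 1 {Y}.

J, P, K, Q, N, E, Y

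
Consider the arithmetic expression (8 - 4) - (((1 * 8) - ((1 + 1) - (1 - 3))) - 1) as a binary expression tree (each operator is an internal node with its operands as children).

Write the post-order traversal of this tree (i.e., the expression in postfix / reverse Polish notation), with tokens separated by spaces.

Post-order on an expression tree gives postfix notation: for each operator, emit left operand, right operand, then the operator.

8 4 - 1 8 * 1 1 + 1 3 - - - 1 - -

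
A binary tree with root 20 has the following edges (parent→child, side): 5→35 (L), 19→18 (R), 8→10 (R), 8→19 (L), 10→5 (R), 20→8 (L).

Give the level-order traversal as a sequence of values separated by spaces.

20 8 19 10 18 5 35

Level-order visits nodes level by level from the root, left to right within each level.
Level 0: 20
Level 1: 8
Level 2: 19, 10
Level 3: 18, 5
Level 4: 35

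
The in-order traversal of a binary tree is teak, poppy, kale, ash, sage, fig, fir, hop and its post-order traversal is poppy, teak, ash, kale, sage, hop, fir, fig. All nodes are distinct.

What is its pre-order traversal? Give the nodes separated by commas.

The last element of post-order is the root; it splits in-order into left and right subtrees.
Root fig: left subtree has 5 nodes {teak, poppy, kale, ash, sage}, right has 2 {fir, hop}.
  Root sage: left subtree has 4 nodes {teak, poppy, kale, ash}, right has 0 { }.
    Root kale: left subtree has 2 nodes {teak, poppy}, right has 1 {ash}.
      Root teak: left subtree has 0 nodes { }, right has 1 {poppy}.
  Root fir: left subtree has 0 nodes { }, right has 1 {hop}.

fig, sage, kale, teak, poppy, ash, fir, hop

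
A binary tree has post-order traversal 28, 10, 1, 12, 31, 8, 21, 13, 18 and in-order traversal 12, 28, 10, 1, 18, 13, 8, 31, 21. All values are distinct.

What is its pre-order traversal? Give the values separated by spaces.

The last element of post-order is the root; it splits in-order into left and right subtrees.
Root 18: left subtree has 4 nodes {12, 28, 10, 1}, right has 4 {13, 8, 31, 21}.
  Root 12: left subtree has 0 nodes { }, right has 3 {28, 10, 1}.
    Root 1: left subtree has 2 nodes {28, 10}, right has 0 { }.
      Root 10: left subtree has 1 node {28}, right has 0 { }.
  Root 13: left subtree has 0 nodes { }, right has 3 {8, 31, 21}.
    Root 21: left subtree has 2 nodes {8, 31}, right has 0 { }.
      Root 8: left subtree has 0 nodes { }, right has 1 {31}.

18 12 1 10 28 13 21 8 31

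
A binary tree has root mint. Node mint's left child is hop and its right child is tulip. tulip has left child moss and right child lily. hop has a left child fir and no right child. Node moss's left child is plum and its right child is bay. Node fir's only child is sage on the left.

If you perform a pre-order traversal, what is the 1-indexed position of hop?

2

Pre-order visits the node, then its left subtree, then its right subtree.
Visit mint.
At mint: go left to hop.
  Visit hop.
  At hop: go left to fir.
    Visit fir.
    At fir: go left to sage.
      sage is a leaf — visit sage.
    At fir: no right child.
  At hop: no right child.
At mint: go right to tulip.
  Visit tulip.
  At tulip: go left to moss.
    Visit moss.
    At moss: go left to plum.
      plum is a leaf — visit plum.
    At moss: go right to bay.
      bay is a leaf — visit bay.
  At tulip: go right to lily.
    lily is a leaf — visit lily.
Full pre-order sequence: mint, hop, fir, sage, tulip, moss, plum, bay, lily.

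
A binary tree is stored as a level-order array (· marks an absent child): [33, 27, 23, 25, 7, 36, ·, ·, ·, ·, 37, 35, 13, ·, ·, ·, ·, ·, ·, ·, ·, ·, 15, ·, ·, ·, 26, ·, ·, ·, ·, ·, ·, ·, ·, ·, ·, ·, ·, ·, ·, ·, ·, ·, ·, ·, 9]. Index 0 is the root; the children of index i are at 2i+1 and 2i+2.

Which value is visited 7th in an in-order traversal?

In-order visits the left subtree, then the node, then the right subtree.
At 33: go left to 27.
  At 27: go left to 25.
    25 is a leaf — visit 25.
  Visit 27.
  At 27: go right to 7.
    At 7: no left child.
    Visit 7.
    At 7: go right to 37.
      At 37: no left child.
      Visit 37.
      At 37: go right to 15.
        At 15: no left child.
        Visit 15.
        At 15: go right to 9.
          9 is a leaf — visit 9.
Visit 33.
At 33: go right to 23.
  At 23: go left to 36.
    At 36: go left to 35.
      35 is a leaf — visit 35.
    Visit 36.
    At 36: go right to 13.
      At 13: no left child.
      Visit 13.
      At 13: go right to 26.
        26 is a leaf — visit 26.
  Visit 23.
  At 23: no right child.
Full in-order sequence: 25, 27, 7, 37, 15, 9, 33, 35, 36, 13, 26, 23.

33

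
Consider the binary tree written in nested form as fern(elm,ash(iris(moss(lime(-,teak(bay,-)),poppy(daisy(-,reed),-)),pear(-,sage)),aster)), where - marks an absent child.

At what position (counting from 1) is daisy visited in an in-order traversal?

7

In-order visits the left subtree, then the node, then the right subtree.
At fern: go left to elm.
  elm is a leaf — visit elm.
Visit fern.
At fern: go right to ash.
  At ash: go left to iris.
    At iris: go left to moss.
      At moss: go left to lime.
        At lime: no left child.
        Visit lime.
        At lime: go right to teak.
          At teak: go left to bay.
            bay is a leaf — visit bay.
          Visit teak.
          At teak: no right child.
      Visit moss.
      At moss: go right to poppy.
        At poppy: go left to daisy.
          At daisy: no left child.
          Visit daisy.
          At daisy: go right to reed.
            reed is a leaf — visit reed.
        Visit poppy.
        At poppy: no right child.
    Visit iris.
    At iris: go right to pear.
      At pear: no left child.
      Visit pear.
      At pear: go right to sage.
        sage is a leaf — visit sage.
  Visit ash.
  At ash: go right to aster.
    aster is a leaf — visit aster.
Full in-order sequence: elm, fern, lime, bay, teak, moss, daisy, reed, poppy, iris, pear, sage, ash, aster.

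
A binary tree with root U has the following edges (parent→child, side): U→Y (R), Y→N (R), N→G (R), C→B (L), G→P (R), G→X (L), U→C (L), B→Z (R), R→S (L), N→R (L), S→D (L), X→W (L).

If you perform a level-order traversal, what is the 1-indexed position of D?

12

Level-order visits nodes level by level from the root, left to right within each level.
Level 0: U
Level 1: C, Y
Level 2: B, N
Level 3: Z, R, G
Level 4: S, X, P
Level 5: D, W
Full level-order sequence: U, C, Y, B, N, Z, R, G, S, X, P, D, W.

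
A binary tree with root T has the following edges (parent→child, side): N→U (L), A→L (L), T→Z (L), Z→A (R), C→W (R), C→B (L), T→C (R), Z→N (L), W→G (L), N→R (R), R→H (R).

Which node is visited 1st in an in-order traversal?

U

In-order visits the left subtree, then the node, then the right subtree.
At T: go left to Z.
  At Z: go left to N.
    At N: go left to U.
      U is a leaf — visit U.
    Visit N.
    At N: go right to R.
      At R: no left child.
      Visit R.
      At R: go right to H.
        H is a leaf — visit H.
  Visit Z.
  At Z: go right to A.
    At A: go left to L.
      L is a leaf — visit L.
    Visit A.
    At A: no right child.
Visit T.
At T: go right to C.
  At C: go left to B.
    B is a leaf — visit B.
  Visit C.
  At C: go right to W.
    At W: go left to G.
      G is a leaf — visit G.
    Visit W.
    At W: no right child.
Full in-order sequence: U, N, R, H, Z, L, A, T, B, C, G, W.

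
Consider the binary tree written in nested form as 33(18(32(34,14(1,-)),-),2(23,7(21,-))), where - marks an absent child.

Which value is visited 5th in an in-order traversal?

18

In-order visits the left subtree, then the node, then the right subtree.
At 33: go left to 18.
  At 18: go left to 32.
    At 32: go left to 34.
      34 is a leaf — visit 34.
    Visit 32.
    At 32: go right to 14.
      At 14: go left to 1.
        1 is a leaf — visit 1.
      Visit 14.
      At 14: no right child.
  Visit 18.
  At 18: no right child.
Visit 33.
At 33: go right to 2.
  At 2: go left to 23.
    23 is a leaf — visit 23.
  Visit 2.
  At 2: go right to 7.
    At 7: go left to 21.
      21 is a leaf — visit 21.
    Visit 7.
    At 7: no right child.
Full in-order sequence: 34, 32, 1, 14, 18, 33, 23, 2, 21, 7.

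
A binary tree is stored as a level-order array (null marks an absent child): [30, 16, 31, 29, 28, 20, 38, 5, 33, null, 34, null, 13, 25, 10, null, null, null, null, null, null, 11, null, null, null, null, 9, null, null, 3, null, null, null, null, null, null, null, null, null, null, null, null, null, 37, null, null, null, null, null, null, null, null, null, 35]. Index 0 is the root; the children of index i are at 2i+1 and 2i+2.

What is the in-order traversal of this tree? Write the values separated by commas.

In-order visits the left subtree, then the node, then the right subtree.
At 30: go left to 16.
  At 16: go left to 29.
    At 29: go left to 5.
      5 is a leaf — visit 5.
    Visit 29.
    At 29: go right to 33.
      33 is a leaf — visit 33.
  Visit 16.
  At 16: go right to 28.
    At 28: no left child.
    Visit 28.
    At 28: go right to 34.
      At 34: go left to 11.
        At 11: go left to 37.
          37 is a leaf — visit 37.
        Visit 11.
        At 11: no right child.
      Visit 34.
      At 34: no right child.
Visit 30.
At 30: go right to 31.
  At 31: go left to 20.
    At 20: no left child.
    Visit 20.
    At 20: go right to 13.
      At 13: no left child.
      Visit 13.
      At 13: go right to 9.
        At 9: go left to 35.
          35 is a leaf — visit 35.
        Visit 9.
        At 9: no right child.
  Visit 31.
  At 31: go right to 38.
    At 38: go left to 25.
      25 is a leaf — visit 25.
    Visit 38.
    At 38: go right to 10.
      At 10: go left to 3.
        3 is a leaf — visit 3.
      Visit 10.
      At 10: no right child.

5, 29, 33, 16, 28, 37, 11, 34, 30, 20, 13, 35, 9, 31, 25, 38, 3, 10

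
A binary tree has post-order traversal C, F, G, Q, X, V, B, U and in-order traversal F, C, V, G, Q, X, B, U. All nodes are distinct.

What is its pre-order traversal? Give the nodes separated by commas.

The last element of post-order is the root; it splits in-order into left and right subtrees.
Root U: left subtree has 7 nodes {F, C, V, G, Q, X, B}, right has 0 { }.
  Root B: left subtree has 6 nodes {F, C, V, G, Q, X}, right has 0 { }.
    Root V: left subtree has 2 nodes {F, C}, right has 3 {G, Q, X}.
      Root F: left subtree has 0 nodes { }, right has 1 {C}.
      Root X: left subtree has 2 nodes {G, Q}, right has 0 { }.
        Root Q: left subtree has 1 node {G}, right has 0 { }.

U, B, V, F, C, X, Q, G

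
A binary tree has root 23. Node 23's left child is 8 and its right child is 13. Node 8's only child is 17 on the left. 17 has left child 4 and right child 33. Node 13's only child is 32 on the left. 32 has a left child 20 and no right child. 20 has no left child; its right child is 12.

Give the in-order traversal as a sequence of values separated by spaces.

4 17 33 8 23 20 12 32 13

In-order visits the left subtree, then the node, then the right subtree.
At 23: go left to 8.
  At 8: go left to 17.
    At 17: go left to 4.
      4 is a leaf — visit 4.
    Visit 17.
    At 17: go right to 33.
      33 is a leaf — visit 33.
  Visit 8.
  At 8: no right child.
Visit 23.
At 23: go right to 13.
  At 13: go left to 32.
    At 32: go left to 20.
      At 20: no left child.
      Visit 20.
      At 20: go right to 12.
        12 is a leaf — visit 12.
    Visit 32.
    At 32: no right child.
  Visit 13.
  At 13: no right child.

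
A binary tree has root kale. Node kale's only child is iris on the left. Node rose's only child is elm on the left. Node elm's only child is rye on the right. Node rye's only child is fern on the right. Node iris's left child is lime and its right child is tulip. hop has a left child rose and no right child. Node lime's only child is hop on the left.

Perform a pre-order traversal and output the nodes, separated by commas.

kale, iris, lime, hop, rose, elm, rye, fern, tulip

Pre-order visits the node, then its left subtree, then its right subtree.
Visit kale.
At kale: go left to iris.
  Visit iris.
  At iris: go left to lime.
    Visit lime.
    At lime: go left to hop.
      Visit hop.
      At hop: go left to rose.
        Visit rose.
        At rose: go left to elm.
          Visit elm.
          At elm: no left child.
          At elm: go right to rye.
            Visit rye.
            At rye: no left child.
            At rye: go right to fern.
              fern is a leaf — visit fern.
        At rose: no right child.
      At hop: no right child.
    At lime: no right child.
  At iris: go right to tulip.
    tulip is a leaf — visit tulip.
At kale: no right child.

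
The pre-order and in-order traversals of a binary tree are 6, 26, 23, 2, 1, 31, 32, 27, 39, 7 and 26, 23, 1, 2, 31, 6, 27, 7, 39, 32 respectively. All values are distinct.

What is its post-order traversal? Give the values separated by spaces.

1 31 2 23 26 7 39 27 32 6

The first element of pre-order is the root; it splits in-order into left and right subtrees.
Root 6: left subtree has 5 nodes {26, 23, 1, 2, 31}, right has 4 {27, 7, 39, 32}.
  Root 26: left subtree has 0 nodes { }, right has 4 {23, 1, 2, 31}.
    Root 23: left subtree has 0 nodes { }, right has 3 {1, 2, 31}.
      Root 2: left subtree has 1 node {1}, right has 1 {31}.
  Root 32: left subtree has 3 nodes {27, 7, 39}, right has 0 { }.
    Root 27: left subtree has 0 nodes { }, right has 2 {7, 39}.
      Root 39: left subtree has 1 node {7}, right has 0 { }.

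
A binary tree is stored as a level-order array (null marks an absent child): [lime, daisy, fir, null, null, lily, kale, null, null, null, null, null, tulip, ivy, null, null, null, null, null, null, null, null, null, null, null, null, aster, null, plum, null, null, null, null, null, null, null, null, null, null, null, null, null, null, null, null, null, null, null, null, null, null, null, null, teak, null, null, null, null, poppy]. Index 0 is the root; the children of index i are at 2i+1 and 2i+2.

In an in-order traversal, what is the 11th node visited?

In-order visits the left subtree, then the node, then the right subtree.
At lime: go left to daisy.
  daisy is a leaf — visit daisy.
Visit lime.
At lime: go right to fir.
  At fir: go left to lily.
    At lily: no left child.
    Visit lily.
    At lily: go right to tulip.
      At tulip: no left child.
      Visit tulip.
      At tulip: go right to aster.
        At aster: go left to teak.
          teak is a leaf — visit teak.
        Visit aster.
        At aster: no right child.
  Visit fir.
  At fir: go right to kale.
    At kale: go left to ivy.
      At ivy: no left child.
      Visit ivy.
      At ivy: go right to plum.
        At plum: no left child.
        Visit plum.
        At plum: go right to poppy.
          poppy is a leaf — visit poppy.
    Visit kale.
    At kale: no right child.
Full in-order sequence: daisy, lime, lily, tulip, teak, aster, fir, ivy, plum, poppy, kale.

kale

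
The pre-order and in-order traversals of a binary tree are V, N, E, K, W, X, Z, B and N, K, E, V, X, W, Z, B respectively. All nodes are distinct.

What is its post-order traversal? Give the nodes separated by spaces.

K E N X B Z W V

The first element of pre-order is the root; it splits in-order into left and right subtrees.
Root V: left subtree has 3 nodes {N, K, E}, right has 4 {X, W, Z, B}.
  Root N: left subtree has 0 nodes { }, right has 2 {K, E}.
    Root E: left subtree has 1 node {K}, right has 0 { }.
  Root W: left subtree has 1 node {X}, right has 2 {Z, B}.
    Root Z: left subtree has 0 nodes { }, right has 1 {B}.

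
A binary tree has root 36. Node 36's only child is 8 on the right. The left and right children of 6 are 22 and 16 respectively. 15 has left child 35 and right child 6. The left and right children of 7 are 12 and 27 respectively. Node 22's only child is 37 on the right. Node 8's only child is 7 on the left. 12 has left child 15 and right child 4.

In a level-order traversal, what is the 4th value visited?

Level-order visits nodes level by level from the root, left to right within each level.
Level 0: 36
Level 1: 8
Level 2: 7
Level 3: 12, 27
Level 4: 15, 4
Level 5: 35, 6
Level 6: 22, 16
Level 7: 37
Full level-order sequence: 36, 8, 7, 12, 27, 15, 4, 35, 6, 22, 16, 37.

12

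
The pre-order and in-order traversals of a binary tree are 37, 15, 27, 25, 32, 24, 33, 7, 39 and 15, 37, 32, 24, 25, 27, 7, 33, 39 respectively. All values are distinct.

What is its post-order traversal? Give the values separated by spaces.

The first element of pre-order is the root; it splits in-order into left and right subtrees.
Root 37: left subtree has 1 node {15}, right has 7 {32, 24, 25, 27, 7, 33, 39}.
  Root 27: left subtree has 3 nodes {32, 24, 25}, right has 3 {7, 33, 39}.
    Root 25: left subtree has 2 nodes {32, 24}, right has 0 { }.
      Root 32: left subtree has 0 nodes { }, right has 1 {24}.
    Root 33: left subtree has 1 node {7}, right has 1 {39}.

15 24 32 25 7 39 33 27 37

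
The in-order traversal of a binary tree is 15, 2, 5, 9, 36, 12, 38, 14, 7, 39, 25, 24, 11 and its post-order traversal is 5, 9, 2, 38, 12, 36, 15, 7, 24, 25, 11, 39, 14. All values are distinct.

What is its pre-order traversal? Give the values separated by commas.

The last element of post-order is the root; it splits in-order into left and right subtrees.
Root 14: left subtree has 7 nodes {15, 2, 5, 9, 36, 12, 38}, right has 5 {7, 39, 25, 24, 11}.
  Root 15: left subtree has 0 nodes { }, right has 6 {2, 5, 9, 36, 12, 38}.
    Root 36: left subtree has 3 nodes {2, 5, 9}, right has 2 {12, 38}.
      Root 2: left subtree has 0 nodes { }, right has 2 {5, 9}.
        Root 9: left subtree has 1 node {5}, right has 0 { }.
      Root 12: left subtree has 0 nodes { }, right has 1 {38}.
  Root 39: left subtree has 1 node {7}, right has 3 {25, 24, 11}.
    Root 11: left subtree has 2 nodes {25, 24}, right has 0 { }.
      Root 25: left subtree has 0 nodes { }, right has 1 {24}.

14, 15, 36, 2, 9, 5, 12, 38, 39, 7, 11, 25, 24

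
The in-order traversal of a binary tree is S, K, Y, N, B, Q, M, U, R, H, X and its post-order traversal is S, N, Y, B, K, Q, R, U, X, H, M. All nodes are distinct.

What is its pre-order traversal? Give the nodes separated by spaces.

The last element of post-order is the root; it splits in-order into left and right subtrees.
Root M: left subtree has 6 nodes {S, K, Y, N, B, Q}, right has 4 {U, R, H, X}.
  Root Q: left subtree has 5 nodes {S, K, Y, N, B}, right has 0 { }.
    Root K: left subtree has 1 node {S}, right has 3 {Y, N, B}.
      Root B: left subtree has 2 nodes {Y, N}, right has 0 { }.
        Root Y: left subtree has 0 nodes { }, right has 1 {N}.
  Root H: left subtree has 2 nodes {U, R}, right has 1 {X}.
    Root U: left subtree has 0 nodes { }, right has 1 {R}.

M Q K S B Y N H U R X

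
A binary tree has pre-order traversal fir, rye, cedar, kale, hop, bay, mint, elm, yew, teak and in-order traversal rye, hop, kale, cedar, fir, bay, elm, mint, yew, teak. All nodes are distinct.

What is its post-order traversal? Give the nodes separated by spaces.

hop kale cedar rye elm teak yew mint bay fir

The first element of pre-order is the root; it splits in-order into left and right subtrees.
Root fir: left subtree has 4 nodes {rye, hop, kale, cedar}, right has 5 {bay, elm, mint, yew, teak}.
  Root rye: left subtree has 0 nodes { }, right has 3 {hop, kale, cedar}.
    Root cedar: left subtree has 2 nodes {hop, kale}, right has 0 { }.
      Root kale: left subtree has 1 node {hop}, right has 0 { }.
  Root bay: left subtree has 0 nodes { }, right has 4 {elm, mint, yew, teak}.
    Root mint: left subtree has 1 node {elm}, right has 2 {yew, teak}.
      Root yew: left subtree has 0 nodes { }, right has 1 {teak}.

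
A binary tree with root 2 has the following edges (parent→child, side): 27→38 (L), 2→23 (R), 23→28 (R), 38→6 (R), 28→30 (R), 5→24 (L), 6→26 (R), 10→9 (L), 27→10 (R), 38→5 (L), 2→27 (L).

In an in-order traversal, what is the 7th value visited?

9

In-order visits the left subtree, then the node, then the right subtree.
At 2: go left to 27.
  At 27: go left to 38.
    At 38: go left to 5.
      At 5: go left to 24.
        24 is a leaf — visit 24.
      Visit 5.
      At 5: no right child.
    Visit 38.
    At 38: go right to 6.
      At 6: no left child.
      Visit 6.
      At 6: go right to 26.
        26 is a leaf — visit 26.
  Visit 27.
  At 27: go right to 10.
    At 10: go left to 9.
      9 is a leaf — visit 9.
    Visit 10.
    At 10: no right child.
Visit 2.
At 2: go right to 23.
  At 23: no left child.
  Visit 23.
  At 23: go right to 28.
    At 28: no left child.
    Visit 28.
    At 28: go right to 30.
      30 is a leaf — visit 30.
Full in-order sequence: 24, 5, 38, 6, 26, 27, 9, 10, 2, 23, 28, 30.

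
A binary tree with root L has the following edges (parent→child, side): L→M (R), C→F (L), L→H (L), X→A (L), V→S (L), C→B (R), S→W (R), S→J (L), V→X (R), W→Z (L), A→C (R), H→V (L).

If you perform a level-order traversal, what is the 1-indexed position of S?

Level-order visits nodes level by level from the root, left to right within each level.
Level 0: L
Level 1: H, M
Level 2: V
Level 3: S, X
Level 4: J, W, A
Level 5: Z, C
Level 6: F, B
Full level-order sequence: L, H, M, V, S, X, J, W, A, Z, C, F, B.

5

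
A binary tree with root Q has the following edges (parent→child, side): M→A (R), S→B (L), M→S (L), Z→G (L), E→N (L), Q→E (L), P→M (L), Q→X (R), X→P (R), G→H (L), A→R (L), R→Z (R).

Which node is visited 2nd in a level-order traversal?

E

Level-order visits nodes level by level from the root, left to right within each level.
Level 0: Q
Level 1: E, X
Level 2: N, P
Level 3: M
Level 4: S, A
Level 5: B, R
Level 6: Z
Level 7: G
Level 8: H
Full level-order sequence: Q, E, X, N, P, M, S, A, B, R, Z, G, H.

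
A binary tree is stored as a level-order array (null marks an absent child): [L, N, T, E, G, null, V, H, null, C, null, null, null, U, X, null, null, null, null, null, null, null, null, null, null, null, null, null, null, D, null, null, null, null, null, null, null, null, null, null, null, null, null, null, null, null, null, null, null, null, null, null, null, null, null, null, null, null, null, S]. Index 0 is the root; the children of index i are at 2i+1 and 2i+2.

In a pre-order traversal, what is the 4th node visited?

Pre-order visits the node, then its left subtree, then its right subtree.
Visit L.
At L: go left to N.
  Visit N.
  At N: go left to E.
    Visit E.
    At E: go left to H.
      H is a leaf — visit H.
    At E: no right child.
  At N: go right to G.
    Visit G.
    At G: go left to C.
      C is a leaf — visit C.
    At G: no right child.
At L: go right to T.
  Visit T.
  At T: no left child.
  At T: go right to V.
    Visit V.
    At V: go left to U.
      U is a leaf — visit U.
    At V: go right to X.
      Visit X.
      At X: go left to D.
        Visit D.
        At D: go left to S.
          S is a leaf — visit S.
        At D: no right child.
      At X: no right child.
Full pre-order sequence: L, N, E, H, G, C, T, V, U, X, D, S.

H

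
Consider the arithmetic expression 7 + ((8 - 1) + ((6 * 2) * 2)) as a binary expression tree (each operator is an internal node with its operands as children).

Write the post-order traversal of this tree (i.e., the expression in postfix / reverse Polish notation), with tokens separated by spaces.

7 8 1 - 6 2 * 2 * + +

Post-order on an expression tree gives postfix notation: for each operator, emit left operand, right operand, then the operator.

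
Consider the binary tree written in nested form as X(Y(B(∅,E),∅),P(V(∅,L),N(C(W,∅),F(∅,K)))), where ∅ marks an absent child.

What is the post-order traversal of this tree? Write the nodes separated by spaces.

E B Y L V W C K F N P X

Post-order visits the left subtree, then the right subtree, then the node.
At X: go left to Y.
  At Y: go left to B.
    At B: no left child.
    At B: go right to E.
      E is a leaf — visit E.
    Visit B.
  At Y: no right child.
  Visit Y.
At X: go right to P.
  At P: go left to V.
    At V: no left child.
    At V: go right to L.
      L is a leaf — visit L.
    Visit V.
  At P: go right to N.
    At N: go left to C.
      At C: go left to W.
        W is a leaf — visit W.
      At C: no right child.
      Visit C.
    At N: go right to F.
      At F: no left child.
      At F: go right to K.
        K is a leaf — visit K.
      Visit F.
    Visit N.
  Visit P.
Visit X.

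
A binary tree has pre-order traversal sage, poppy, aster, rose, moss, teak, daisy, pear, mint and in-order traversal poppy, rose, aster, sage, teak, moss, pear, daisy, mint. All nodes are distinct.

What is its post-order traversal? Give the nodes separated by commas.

rose, aster, poppy, teak, pear, mint, daisy, moss, sage

The first element of pre-order is the root; it splits in-order into left and right subtrees.
Root sage: left subtree has 3 nodes {poppy, rose, aster}, right has 5 {teak, moss, pear, daisy, mint}.
  Root poppy: left subtree has 0 nodes { }, right has 2 {rose, aster}.
    Root aster: left subtree has 1 node {rose}, right has 0 { }.
  Root moss: left subtree has 1 node {teak}, right has 3 {pear, daisy, mint}.
    Root daisy: left subtree has 1 node {pear}, right has 1 {mint}.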